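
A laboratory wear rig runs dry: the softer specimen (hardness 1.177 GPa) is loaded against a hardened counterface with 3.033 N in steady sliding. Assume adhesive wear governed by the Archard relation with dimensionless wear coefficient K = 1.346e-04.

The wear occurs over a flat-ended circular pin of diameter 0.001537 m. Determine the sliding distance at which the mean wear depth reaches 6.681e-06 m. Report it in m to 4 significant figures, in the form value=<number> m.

value=35.74 m

Printed values are rounded — the computation runs at full precision. Rounded just once: 4 significant figures.
Convert: Hardness H = 1.177 GPa = 1.177e+09 Pa.
Convert: Contact area A = π·d²/4 = π·(0.001537 m)²/4 = 1.855e-06 m².
In SI base units: W = 3.033 N, H = 1.177e+09 Pa, K = 1.346e-04.
Allowed volume V_lim = h_lim·A = 6.681e-06 · 1.855e-06 = 1.240e-11 m³.
Life L = V_lim·H/(K·W) = 1.240e-11 · 1.177e+09 / (1.346e-04 · 3.033) = 35.74 m.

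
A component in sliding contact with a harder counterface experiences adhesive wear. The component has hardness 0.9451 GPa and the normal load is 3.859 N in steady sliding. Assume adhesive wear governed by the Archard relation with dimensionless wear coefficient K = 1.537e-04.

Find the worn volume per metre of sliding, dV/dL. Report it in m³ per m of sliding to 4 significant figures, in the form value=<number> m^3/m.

value=6.276e-13 m^3/m

The algebra keeps full float precision; the intermediates are displayed rounded. Rounded once at the end, at 4 significant digits.
Hardness H = 0.9451 GPa = 9.451e+08 Pa.
In SI base units, W = 3.859 N, H = 9.451e+08 Pa, K = 1.537e-04.
Rate of wear dV/dL = K·W/H: 1.537e-04 · 3.859 / 9.451e+08 = 6.276e-13 m³/m.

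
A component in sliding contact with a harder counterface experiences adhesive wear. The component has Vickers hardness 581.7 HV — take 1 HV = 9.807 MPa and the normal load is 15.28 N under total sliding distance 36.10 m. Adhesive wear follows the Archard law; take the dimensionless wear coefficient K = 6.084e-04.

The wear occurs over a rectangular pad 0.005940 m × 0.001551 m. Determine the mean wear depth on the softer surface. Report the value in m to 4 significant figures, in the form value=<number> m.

Intermediates are shown rounded; every step keeps full precision, and one last rounding, at four significant figures.
Hardness H = 581.7 HV × 9.807 MPa/HV = 5705 MPa = 5.705e+09 Pa.
Contact area A = 0.005940 m × 0.001551 m = 9.213e-06 m².
In SI base units: W = 15.28 N, H = 5.705e+09 Pa, K = 6.084e-04.
Wear volume V = K·W·L/H = 6.084e-04 · 15.28 · 36.10 / 5.705e+09 = 5.883e-11 m³.
Mean depth h = V/A = 5.883e-11 / 9.213e-06 = 6.385e-06 m.

value=6.385e-06 m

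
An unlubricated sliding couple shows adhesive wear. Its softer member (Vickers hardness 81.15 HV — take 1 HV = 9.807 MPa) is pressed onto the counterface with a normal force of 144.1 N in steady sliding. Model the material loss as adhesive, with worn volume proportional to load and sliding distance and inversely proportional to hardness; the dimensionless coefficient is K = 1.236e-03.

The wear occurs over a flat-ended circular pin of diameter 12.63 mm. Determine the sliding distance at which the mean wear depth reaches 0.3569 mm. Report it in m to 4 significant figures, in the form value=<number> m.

value=199.8 m

The algebra runs at full float precision, and intermediates are displayed rounded, and a single final rounding to four significant figures.
Hardness H = 81.15 HV × 9.807 MPa/HV = 795.8 MPa = 7.958e+08 Pa.
Pin diameter d = 12.63 mm = 0.01263 m. Contact area A = π·d²/4 = π·(0.01263 m)²/4 = 1.253e-04 m².
Depth limit h_lim = 0.3569 mm = 3.569e-04 m.
Working in SI base units: W = 144.1 N, H = 7.958e+08 Pa, K = 1.236e-03.
Allowed volume V_lim = h_lim·A = 3.569e-04 · 1.253e-04 = 4.471e-08 m³.
Inverting, life L = V_lim·H/(K·W) = 4.471e-08 · 7.958e+08 / (1.236e-03 · 144.1) = 199.8 m.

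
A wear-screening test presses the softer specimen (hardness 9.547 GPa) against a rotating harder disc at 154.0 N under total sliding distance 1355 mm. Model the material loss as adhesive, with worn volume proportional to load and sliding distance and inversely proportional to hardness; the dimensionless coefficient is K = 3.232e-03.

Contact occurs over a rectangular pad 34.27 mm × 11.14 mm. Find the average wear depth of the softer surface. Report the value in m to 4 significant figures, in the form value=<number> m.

The intermediates are displayed rounded; all arithmetic carries full float precision, and rounded just once to 4 significant figures.
The distance L = 1355 mm = 1.355 m.
Hardness H = 9.547 GPa = 9.547e+09 Pa.
Pad sides 34.27 mm × 11.14 mm = 0.03427 m × 0.01114 m. Contact area A = 0.03427 m × 0.01114 m = 3.818e-04 m².
Working in SI base units: W = 154.0 N, H = 9.547e+09 Pa, K = 3.232e-03.
Wear volume V = K·W·L/H = 3.232e-03 · 154.0 · 1.355 / 9.547e+09 = 7.064e-11 m³.
Mean wear depth h = V/A = 7.064e-11 / 3.818e-04 = 1.850e-07 m.

value=1.850e-07 m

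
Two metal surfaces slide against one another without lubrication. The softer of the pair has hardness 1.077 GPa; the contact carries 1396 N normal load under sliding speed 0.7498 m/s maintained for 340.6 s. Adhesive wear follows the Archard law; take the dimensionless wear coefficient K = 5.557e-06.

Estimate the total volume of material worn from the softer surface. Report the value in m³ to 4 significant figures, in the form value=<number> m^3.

Displayed values are rounded. The computation runs at full precision; one final rounding, at four significant figures.
Total distance L = v·t = 0.7498 m/s × 340.6 s = 255.4 m.
Hardness H = 1.077 GPa = 1.077e+09 Pa.
In SI base units: W = 1396 N, H = 1.077e+09 Pa, K = 5.557e-06.
Wear volume V = K·W·L/H = 5.557e-06 · 1396 · 255.4 / 1.077e+09 = 1.840e-09 m³.

value=1.840e-09 m^3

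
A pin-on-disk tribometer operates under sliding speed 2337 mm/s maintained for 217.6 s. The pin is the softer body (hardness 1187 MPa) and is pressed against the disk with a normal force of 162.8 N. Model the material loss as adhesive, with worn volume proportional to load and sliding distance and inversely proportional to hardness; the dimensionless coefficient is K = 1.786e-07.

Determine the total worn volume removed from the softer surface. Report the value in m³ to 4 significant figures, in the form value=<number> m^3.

Each operation maintains full float precision. Intermediates appear rounded; a lone final rounding, at four significant figures.
Convert: Sliding speed v = 2337 mm/s = 2.337 m/s. Distance covered L = v·t = 2.337 m/s × 217.6 s = 508.5 m.
Convert: Hardness H = 1187 MPa = 1.187e+09 Pa.
Working in SI base units: W = 162.8 N, H = 1.187e+09 Pa, K = 1.786e-07.
Apply Archard: V = K·W·L/H = 1.786e-07 · 162.8 · 508.5 / 1.187e+09 = 1.246e-11 m³.

value=1.246e-11 m^3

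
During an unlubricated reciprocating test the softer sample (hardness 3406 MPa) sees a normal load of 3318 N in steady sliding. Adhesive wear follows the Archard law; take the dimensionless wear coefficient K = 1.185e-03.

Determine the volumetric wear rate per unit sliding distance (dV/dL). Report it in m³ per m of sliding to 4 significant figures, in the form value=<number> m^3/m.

value=1.154e-09 m^3/m

The intermediates are printed rounded, and every step holds exact precision; a lone final rounding, at 4 significant figures.
Convert: Hardness H = 3406 MPa = 3.406e+09 Pa.
As SI base values: W = 3318 N, H = 3.406e+09 Pa, K = 1.185e-03.
Volumetric rate dV/dL = K·W/H (independent of L): 1.185e-03 · 3318 / 3.406e+09 = 1.154e-09 m³/m.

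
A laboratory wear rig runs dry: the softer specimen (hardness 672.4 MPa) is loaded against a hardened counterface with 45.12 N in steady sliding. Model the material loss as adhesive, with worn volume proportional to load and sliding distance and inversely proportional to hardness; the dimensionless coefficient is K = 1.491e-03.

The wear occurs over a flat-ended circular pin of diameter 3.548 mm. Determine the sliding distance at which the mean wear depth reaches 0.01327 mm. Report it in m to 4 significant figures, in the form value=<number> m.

Every step maintains exact precision; intermediate values appear rounded. Rounded once at the end to four significant figures.
Convert: Hardness H = 672.4 MPa = 6.724e+08 Pa.
Convert: Pin diameter d = 3.548 mm = 0.003548 m. Contact area A = π·d²/4 = π·(0.003548 m)²/4 = 9.887e-06 m².
Convert: Depth limit h_lim = 0.01327 mm = 1.327e-05 m.
In SI base units: W = 45.12 N, H = 6.724e+08 Pa, K = 1.491e-03.
Permissible volume V_lim = h_lim·A = 1.327e-05 · 9.887e-06 = 1.312e-10 m³.
Sliding life L = V_lim·H/(K·W) = 1.312e-10 · 6.724e+08 / (1.491e-03 · 45.12) = 1.311 m.

value=1.311 m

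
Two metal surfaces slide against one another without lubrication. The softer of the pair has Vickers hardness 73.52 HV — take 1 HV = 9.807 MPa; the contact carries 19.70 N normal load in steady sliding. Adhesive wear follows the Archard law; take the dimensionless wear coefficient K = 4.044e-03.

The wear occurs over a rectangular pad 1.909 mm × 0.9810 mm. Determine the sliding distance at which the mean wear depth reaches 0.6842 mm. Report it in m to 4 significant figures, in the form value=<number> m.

All arithmetic keeps full precision, and intermediate values appear rounded, and a lone final rounding to four significant figures.
Hardness H = 73.52 HV × 9.807 MPa/HV = 721.0 MPa = 7.210e+08 Pa.
Pad sides 1.909 mm × 0.9810 mm = 1.909e-03 m × 9.810e-04 m. Contact area A = 1.909e-03 m × 9.810e-04 m = 1.873e-06 m².
Depth limit h_lim = 0.6842 mm = 6.842e-04 m.
As SI base values: W = 19.70 N, H = 7.210e+08 Pa, K = 4.044e-03.
Volume at the limit: V_lim = h_lim·A = 6.842e-04 · 1.873e-06 = 1.281e-09 m³.
Sliding life L = V_lim·H/(K·W) = 1.281e-09 · 7.210e+08 / (4.044e-03 · 19.70) = 11.60 m.

value=11.60 m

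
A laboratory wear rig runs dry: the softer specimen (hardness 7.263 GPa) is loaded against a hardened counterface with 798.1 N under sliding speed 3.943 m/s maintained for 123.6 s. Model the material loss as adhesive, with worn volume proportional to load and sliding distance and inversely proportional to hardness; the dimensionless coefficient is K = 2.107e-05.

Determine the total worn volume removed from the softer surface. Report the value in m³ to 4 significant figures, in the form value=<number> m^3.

The intermediates are printed rounded. The computation runs at full float precision, and rounded just once to four significant figures.
Convert: Path length L = v·t = 3.943 m/s × 123.6 s = 487.4 m.
Convert: Hardness H = 7.263 GPa = 7.263e+09 Pa.
Restated in SI base units: W = 798.1 N, H = 7.263e+09 Pa, K = 2.107e-05.
By Archard's law, V = K·W·L/H = 2.107e-05 · 798.1 · 487.4 / 7.263e+09 = 1.128e-09 m³.

value=1.128e-09 m^3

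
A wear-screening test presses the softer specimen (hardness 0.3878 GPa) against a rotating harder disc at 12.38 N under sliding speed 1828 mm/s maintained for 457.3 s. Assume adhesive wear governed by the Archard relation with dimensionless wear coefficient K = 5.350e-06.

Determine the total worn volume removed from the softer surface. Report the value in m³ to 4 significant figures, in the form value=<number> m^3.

The computation carries exact precision; the intermediates are displayed rounded — one final rounding, at 4 significant figures.
Convert: Sliding speed v = 1828 mm/s = 1.828 m/s. Sliding distance L = v·t = 1.828 m/s × 457.3 s = 835.9 m.
Convert: Hardness H = 0.3878 GPa = 3.878e+08 Pa.
Working in SI base units: W = 12.38 N, H = 3.878e+08 Pa, K = 5.350e-06.
Apply Archard: V = K·W·L/H = 5.350e-06 · 12.38 · 835.9 / 3.878e+08 = 1.428e-10 m³.

value=1.428e-10 m^3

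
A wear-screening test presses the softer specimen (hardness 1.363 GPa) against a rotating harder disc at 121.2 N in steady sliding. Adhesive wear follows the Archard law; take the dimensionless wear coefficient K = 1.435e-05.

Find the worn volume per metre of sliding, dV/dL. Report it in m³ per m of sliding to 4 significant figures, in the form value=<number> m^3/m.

value=1.276e-12 m^3/m

Every step runs at exact precision. The intermediates are shown rounded; rounded once at the end, at four significant digits.
Convert: Hardness H = 1.363 GPa = 1.363e+09 Pa.
In SI base units, W = 121.2 N, H = 1.363e+09 Pa, K = 1.435e-05.
Wear rate dV/dL = K·W/H (no L dependence): 1.435e-05 · 121.2 / 1.363e+09 = 1.276e-12 m³/m.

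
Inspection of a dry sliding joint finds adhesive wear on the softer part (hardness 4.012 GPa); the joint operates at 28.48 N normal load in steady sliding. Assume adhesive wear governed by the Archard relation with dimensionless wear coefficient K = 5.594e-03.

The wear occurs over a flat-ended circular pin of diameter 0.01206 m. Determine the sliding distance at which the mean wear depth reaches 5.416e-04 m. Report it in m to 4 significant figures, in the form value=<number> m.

All working math carries full precision, and intermediates are displayed rounded; rounded just once: 4 significant digits.
Hardness H = 4.012 GPa = 4.012e+09 Pa.
Contact area A = π·d²/4 = π·(0.01206 m)²/4 = 1.142e-04 m².
Collected in SI base units: W = 28.48 N, H = 4.012e+09 Pa, K = 5.594e-03.
Wearable volume V_lim = h_lim·A = 5.416e-04 · 1.142e-04 = 6.187e-08 m³.
Inverting, life L = V_lim·H/(K·W) = 6.187e-08 · 4.012e+09 / (5.594e-03 · 28.48) = 1558 m.

value=1558 m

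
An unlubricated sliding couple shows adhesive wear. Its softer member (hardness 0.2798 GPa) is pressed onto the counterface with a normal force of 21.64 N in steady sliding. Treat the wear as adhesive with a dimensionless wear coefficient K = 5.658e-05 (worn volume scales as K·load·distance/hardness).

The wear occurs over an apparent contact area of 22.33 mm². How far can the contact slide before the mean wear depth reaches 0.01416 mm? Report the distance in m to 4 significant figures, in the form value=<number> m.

The intermediates are shown rounded, and all working math maintains exact precision. Rounded once at the end, at four significant digits.
Hardness H = 0.2798 GPa = 2.798e+08 Pa.
Contact area A = 22.33 mm² = 2.233e-05 m².
Depth limit h_lim = 0.01416 mm = 1.416e-05 m.
Restated in SI base units: W = 21.64 N, H = 2.798e+08 Pa, K = 5.658e-05.
At the depth limit, V_lim = h_lim·A = 1.416e-05 · 2.233e-05 = 3.162e-10 m³.
Sliding life L = V_lim·H/(K·W) = 3.162e-10 · 2.798e+08 / (5.658e-05 · 21.64) = 72.26 m.

value=72.26 m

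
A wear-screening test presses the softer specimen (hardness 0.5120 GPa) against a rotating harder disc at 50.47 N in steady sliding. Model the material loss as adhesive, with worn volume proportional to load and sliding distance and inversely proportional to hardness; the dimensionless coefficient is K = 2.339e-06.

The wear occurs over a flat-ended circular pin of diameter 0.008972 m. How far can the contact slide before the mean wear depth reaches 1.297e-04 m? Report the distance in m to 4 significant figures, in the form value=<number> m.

value=3.556e+04 m

Every step keeps full precision. Intermediates are displayed rounded — one last rounding to four significant figures.
Convert: Hardness H = 0.5120 GPa = 5.120e+08 Pa.
Convert: Contact area A = π·d²/4 = π·(0.008972 m)²/4 = 6.322e-05 m².
In SI base units: W = 50.47 N, H = 5.120e+08 Pa, K = 2.339e-06.
Permissible volume V_lim = h_lim·A = 1.297e-04 · 6.322e-05 = 8.200e-09 m³.
Inverting, life L = V_lim·H/(K·W) = 8.200e-09 · 5.120e+08 / (2.339e-06 · 50.47) = 3.556e+04 m.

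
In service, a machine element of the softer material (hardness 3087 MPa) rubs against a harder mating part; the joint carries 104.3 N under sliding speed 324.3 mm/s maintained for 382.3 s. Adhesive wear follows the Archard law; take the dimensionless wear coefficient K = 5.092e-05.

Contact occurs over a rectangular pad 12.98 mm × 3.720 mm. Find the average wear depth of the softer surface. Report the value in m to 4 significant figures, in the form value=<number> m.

Printed values are rounded; each operation keeps exact precision; one final rounding, at four significant digits.
Sliding speed v = 324.3 mm/s = 0.3243 m/s. Path length L = v·t = 0.3243 m/s × 382.3 s = 124.0 m.
Hardness H = 3087 MPa = 3.087e+09 Pa.
Pad sides 12.98 mm × 3.720 mm = 0.01298 m × 0.003720 m. Contact area A = 0.01298 m × 0.003720 m = 4.829e-05 m².
As SI base values: W = 104.3 N, H = 3.087e+09 Pa, K = 5.092e-05.
By Archard's law, V = K·W·L/H = 5.092e-05 · 104.3 · 124.0 / 3.087e+09 = 2.133e-10 m³.
Wear depth h = V/A = 2.133e-10 / 4.829e-05 = 4.417e-06 m.

value=4.417e-06 m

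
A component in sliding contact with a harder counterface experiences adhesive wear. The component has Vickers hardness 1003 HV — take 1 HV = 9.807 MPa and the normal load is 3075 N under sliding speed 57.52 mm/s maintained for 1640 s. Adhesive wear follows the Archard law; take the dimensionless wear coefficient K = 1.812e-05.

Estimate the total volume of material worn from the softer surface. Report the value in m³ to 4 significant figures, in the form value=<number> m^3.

value=5.344e-10 m^3

All working math carries full precision — quoted intermediates are rounded, and a single final rounding, at 4 significant figures.
Sliding speed v = 57.52 mm/s = 0.05752 m/s. Total distance L = v·t = 0.05752 m/s × 1640 s = 94.33 m.
Hardness H = 1003 HV × 9.807 MPa/HV = 9836 MPa = 9.836e+09 Pa.
As SI base values: W = 3075 N, H = 9.836e+09 Pa, K = 1.812e-05.
Volume removed: V = K·W·L/H = 1.812e-05 · 3075 · 94.33 / 9.836e+09 = 5.344e-10 m³.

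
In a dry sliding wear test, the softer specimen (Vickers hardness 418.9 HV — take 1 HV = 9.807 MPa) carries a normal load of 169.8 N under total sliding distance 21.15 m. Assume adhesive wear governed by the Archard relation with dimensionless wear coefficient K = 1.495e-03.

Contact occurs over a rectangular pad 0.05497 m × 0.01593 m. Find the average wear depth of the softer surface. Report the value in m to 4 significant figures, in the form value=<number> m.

Printed values are rounded; every step keeps full precision — one last rounding, at 4 significant digits.
Convert: Hardness H = 418.9 HV × 9.807 MPa/HV = 4108 MPa = 4.108e+09 Pa.
Convert: Contact area A = 0.05497 m × 0.01593 m = 8.757e-04 m².
Restated in SI base units: W = 169.8 N, H = 4.108e+09 Pa, K = 1.495e-03.
Archard volume V = K·W·L/H = 1.495e-03 · 169.8 · 21.15 / 4.108e+09 = 1.307e-09 m³.
Mean depth h = V/A = 1.307e-09 / 8.757e-04 = 1.492e-06 m.

value=1.492e-06 m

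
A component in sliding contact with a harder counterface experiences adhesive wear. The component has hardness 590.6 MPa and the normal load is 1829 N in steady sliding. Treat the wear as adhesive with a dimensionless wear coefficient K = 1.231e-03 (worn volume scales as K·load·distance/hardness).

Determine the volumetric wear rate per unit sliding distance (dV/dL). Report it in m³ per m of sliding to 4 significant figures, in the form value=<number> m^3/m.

value=3.812e-09 m^3/m

The intermediates are displayed rounded — each operation maintains full float precision — one final rounding to 4 significant figures.
Convert: Hardness H = 590.6 MPa = 5.906e+08 Pa.
Expressed in SI base units: W = 1829 N, H = 5.906e+08 Pa, K = 1.231e-03.
Rate of wear dV/dL = K·W/H, so: 1.231e-03 · 1829 / 5.906e+08 = 3.812e-09 m³/m.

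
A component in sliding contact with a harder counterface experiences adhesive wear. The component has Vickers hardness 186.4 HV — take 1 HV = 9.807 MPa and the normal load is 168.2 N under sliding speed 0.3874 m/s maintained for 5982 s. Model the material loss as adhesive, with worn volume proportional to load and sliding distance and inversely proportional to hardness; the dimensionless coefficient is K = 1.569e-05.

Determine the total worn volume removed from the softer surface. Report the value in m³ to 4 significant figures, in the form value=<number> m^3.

Intermediates are shown rounded; the computation holds full float precision, and rounded once at the end: four significant digits.
Total distance L = v·t = 0.3874 m/s × 5982 s = 2317 m.
Hardness H = 186.4 HV × 9.807 MPa/HV = 1828 MPa = 1.828e+09 Pa.
SI base units throughout: W = 168.2 N, H = 1.828e+09 Pa, K = 1.569e-05.
Apply Archard: V = K·W·L/H = 1.569e-05 · 168.2 · 2317 / 1.828e+09 = 3.346e-09 m³.

value=3.346e-09 m^3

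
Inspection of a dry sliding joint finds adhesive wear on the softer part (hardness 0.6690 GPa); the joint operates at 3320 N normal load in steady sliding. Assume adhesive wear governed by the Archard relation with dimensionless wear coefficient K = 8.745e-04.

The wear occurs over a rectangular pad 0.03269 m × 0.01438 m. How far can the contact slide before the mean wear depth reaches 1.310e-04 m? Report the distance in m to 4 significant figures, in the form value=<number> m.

Every step carries exact precision, and shown intermediates are rounded. Rounded just once, at four significant figures.
Hardness H = 0.6690 GPa = 6.690e+08 Pa.
Contact area A = 0.03269 m × 0.01438 m = 4.701e-04 m².
In SI base units: W = 3320 N, H = 6.690e+08 Pa, K = 8.745e-04.
Volume at the limit: V_lim = h_lim·A = 1.310e-04 · 4.701e-04 = 6.158e-08 m³.
So the life L = V_lim·H/(K·W) = 6.158e-08 · 6.690e+08 / (8.745e-04 · 3320) = 14.19 m.

value=14.19 m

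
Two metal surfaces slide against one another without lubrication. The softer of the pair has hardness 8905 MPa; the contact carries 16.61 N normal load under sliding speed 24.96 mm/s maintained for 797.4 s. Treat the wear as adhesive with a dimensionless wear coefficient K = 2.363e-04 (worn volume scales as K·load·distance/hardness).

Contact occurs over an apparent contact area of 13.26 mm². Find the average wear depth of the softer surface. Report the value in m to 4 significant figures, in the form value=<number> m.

All working math keeps full precision — the intermediates are shown rounded. Rounded just once: 4 significant digits.
Convert: Sliding speed v = 24.96 mm/s = 0.02496 m/s. Sliding distance L = v·t = 0.02496 m/s × 797.4 s = 19.90 m.
Convert: Hardness H = 8905 MPa = 8.905e+09 Pa.
Convert: Contact area A = 13.26 mm² = 1.326e-05 m².
Expressed in SI base units: W = 16.61 N, H = 8.905e+09 Pa, K = 2.363e-04.
Worn volume V = K·W·L/H = 2.363e-04 · 16.61 · 19.90 / 8.905e+09 = 8.772e-12 m³.
Depth of wear h = V/A = 8.772e-12 / 1.326e-05 = 6.616e-07 m.

value=6.616e-07 m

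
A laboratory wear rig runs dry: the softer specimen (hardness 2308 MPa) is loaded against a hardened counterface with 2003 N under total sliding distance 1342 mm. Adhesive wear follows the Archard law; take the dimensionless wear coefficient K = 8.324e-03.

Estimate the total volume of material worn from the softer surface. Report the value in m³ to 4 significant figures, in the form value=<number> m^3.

Each operation carries exact precision, and the intermediates are displayed rounded. Rounded once at the end: four significant digits.
Path length L = 1342 mm = 1.342 m.
Hardness H = 2308 MPa = 2.308e+09 Pa.
Working in SI base units: W = 2003 N, H = 2.308e+09 Pa, K = 8.324e-03.
By Archard's law, V = K·W·L/H = 8.324e-03 · 2003 · 1.342 / 2.308e+09 = 9.695e-09 m³.

value=9.695e-09 m^3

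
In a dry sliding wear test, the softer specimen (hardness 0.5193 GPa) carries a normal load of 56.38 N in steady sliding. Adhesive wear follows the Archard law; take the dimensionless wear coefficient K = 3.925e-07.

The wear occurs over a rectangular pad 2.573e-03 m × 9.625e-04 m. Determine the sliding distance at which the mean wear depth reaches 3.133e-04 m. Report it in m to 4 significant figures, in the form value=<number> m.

value=1.821e+04 m

Printed values are rounded — each operation maintains full float precision, and a single final rounding, at 4 significant figures.
Convert: Hardness H = 0.5193 GPa = 5.193e+08 Pa.
Convert: Contact area A = 2.573e-03 m × 9.625e-04 m = 2.477e-06 m².
In SI base units, W = 56.38 N, H = 5.193e+08 Pa, K = 3.925e-07.
Allowed volume V_lim = h_lim·A = 3.133e-04 · 2.477e-06 = 7.759e-10 m³.
Sliding life L = V_lim·H/(K·W) = 7.759e-10 · 5.193e+08 / (3.925e-07 · 56.38) = 1.821e+04 m.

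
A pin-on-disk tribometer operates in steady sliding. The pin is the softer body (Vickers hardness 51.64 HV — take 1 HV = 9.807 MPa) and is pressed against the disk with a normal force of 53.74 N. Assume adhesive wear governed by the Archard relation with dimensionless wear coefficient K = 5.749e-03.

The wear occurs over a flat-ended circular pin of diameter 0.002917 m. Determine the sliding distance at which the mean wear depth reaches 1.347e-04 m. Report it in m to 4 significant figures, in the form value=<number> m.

value=1.476 m

Intermediate values are printed rounded — the algebra runs at full float precision, and rounded once at the end: four significant digits.
Convert: Hardness H = 51.64 HV × 9.807 MPa/HV = 506.4 MPa = 5.064e+08 Pa.
Convert: Contact area A = π·d²/4 = π·(0.002917 m)²/4 = 6.683e-06 m².
Expressed in SI base units: W = 53.74 N, H = 5.064e+08 Pa, K = 5.749e-03.
Wearable volume V_lim = h_lim·A = 1.347e-04 · 6.683e-06 = 9.002e-10 m³.
Sliding life L = V_lim·H/(K·W) = 9.002e-10 · 5.064e+08 / (5.749e-03 · 53.74) = 1.476 m.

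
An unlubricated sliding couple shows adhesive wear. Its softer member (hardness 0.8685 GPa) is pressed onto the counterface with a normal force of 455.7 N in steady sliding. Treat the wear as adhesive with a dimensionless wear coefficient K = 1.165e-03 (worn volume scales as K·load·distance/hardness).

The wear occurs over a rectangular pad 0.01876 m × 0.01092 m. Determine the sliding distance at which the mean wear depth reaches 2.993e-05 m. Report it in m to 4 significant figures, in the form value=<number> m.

value=10.03 m

The intermediates appear rounded; each operation keeps full float precision — one final rounding, at four significant digits.
Convert: Hardness H = 0.8685 GPa = 8.685e+08 Pa.
Convert: Contact area A = 0.01876 m × 0.01092 m = 2.049e-04 m².
Expressed in SI base units: W = 455.7 N, H = 8.685e+08 Pa, K = 1.165e-03.
Limit volume V_lim = h_lim·A = 2.993e-05 · 2.049e-04 = 6.131e-09 m³.
Inverting, life L = V_lim·H/(K·W) = 6.131e-09 · 8.685e+08 / (1.165e-03 · 455.7) = 10.03 m.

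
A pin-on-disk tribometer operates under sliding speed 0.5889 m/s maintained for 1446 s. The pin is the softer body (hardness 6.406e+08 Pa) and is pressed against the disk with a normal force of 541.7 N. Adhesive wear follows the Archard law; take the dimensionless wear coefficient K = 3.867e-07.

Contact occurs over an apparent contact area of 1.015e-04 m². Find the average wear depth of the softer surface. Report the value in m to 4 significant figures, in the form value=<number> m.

value=2.743e-06 m

All working math carries exact precision; intermediate values are shown rounded, and a single final rounding: 4 significant digits.
Distance L = v·t = 0.5889 m/s × 1446 s = 851.5 m.
As SI base values: W = 541.7 N, H = 6.406e+08 Pa, K = 3.867e-07.
Wear volume V = K·W·L/H = 3.867e-07 · 541.7 · 851.5 / 6.406e+08 = 2.785e-10 m³.
Mean depth h = V/A = 2.785e-10 / 1.015e-04 = 2.743e-06 m.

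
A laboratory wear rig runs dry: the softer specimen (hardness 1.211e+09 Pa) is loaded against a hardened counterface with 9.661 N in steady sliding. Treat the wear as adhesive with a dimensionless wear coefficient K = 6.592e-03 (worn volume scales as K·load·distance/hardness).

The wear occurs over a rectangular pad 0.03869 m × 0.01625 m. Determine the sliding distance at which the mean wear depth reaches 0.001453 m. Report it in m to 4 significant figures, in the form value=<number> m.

The intermediates are printed rounded, and the algebra runs at exact precision, and a lone final rounding, at four significant digits.
Contact area A = 0.03869 m × 0.01625 m = 6.287e-04 m².
Restated in SI base units: W = 9.661 N, H = 1.211e+09 Pa, K = 6.592e-03.
Volume at the limit: V_lim = h_lim·A = 0.001453 · 6.287e-04 = 9.135e-07 m³.
Thus life L = V_lim·H/(K·W) = 9.135e-07 · 1.211e+09 / (6.592e-03 · 9.661) = 1.737e+04 m.

value=1.737e+04 m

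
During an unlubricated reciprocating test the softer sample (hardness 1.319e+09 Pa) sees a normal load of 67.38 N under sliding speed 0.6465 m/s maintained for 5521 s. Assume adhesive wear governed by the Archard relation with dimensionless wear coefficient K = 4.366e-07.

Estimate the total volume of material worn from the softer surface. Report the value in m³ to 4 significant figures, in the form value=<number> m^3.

Every step holds exact precision — the intermediates are displayed rounded — one final rounding to 4 significant figures.
The distance L = v·t = 0.6465 m/s × 5521 s = 3569 m.
Collected in SI base units: W = 67.38 N, H = 1.319e+09 Pa, K = 4.366e-07.
Archard relation: V = K·W·L/H = 4.366e-07 · 67.38 · 3569 / 1.319e+09 = 7.961e-11 m³.

value=7.961e-11 m^3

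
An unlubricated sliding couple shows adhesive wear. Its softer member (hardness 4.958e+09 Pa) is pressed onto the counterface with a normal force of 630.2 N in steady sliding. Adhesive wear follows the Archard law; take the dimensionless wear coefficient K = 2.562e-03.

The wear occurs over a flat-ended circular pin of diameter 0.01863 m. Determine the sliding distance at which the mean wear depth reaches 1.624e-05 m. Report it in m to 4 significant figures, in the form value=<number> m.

All working math carries full float precision — the intermediates are shown rounded — one final rounding: four significant digits.
Convert: Contact area A = π·d²/4 = π·(0.01863 m)²/4 = 2.726e-04 m².
SI base units throughout: W = 630.2 N, H = 4.958e+09 Pa, K = 2.562e-03.
Wearable volume V_lim = h_lim·A = 1.624e-05 · 2.726e-04 = 4.427e-09 m³.
Sliding life L = V_lim·H/(K·W) = 4.427e-09 · 4.958e+09 / (2.562e-03 · 630.2) = 13.59 m.

value=13.59 m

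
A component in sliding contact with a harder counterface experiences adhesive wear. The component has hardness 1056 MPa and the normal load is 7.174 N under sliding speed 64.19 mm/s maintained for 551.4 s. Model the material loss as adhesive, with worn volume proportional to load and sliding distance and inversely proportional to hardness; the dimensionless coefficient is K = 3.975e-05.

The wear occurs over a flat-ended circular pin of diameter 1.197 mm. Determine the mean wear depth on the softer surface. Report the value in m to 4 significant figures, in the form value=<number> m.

value=8.494e-06 m

The intermediates appear rounded. Every step carries exact precision. Rounded just once to 4 significant digits.
Sliding speed v = 64.19 mm/s = 0.06419 m/s. Total distance L = v·t = 0.06419 m/s × 551.4 s = 35.39 m.
Hardness H = 1056 MPa = 1.056e+09 Pa.
Pin diameter d = 1.197 mm = 0.001197 m. Contact area A = π·d²/4 = π·(0.001197 m)²/4 = 1.125e-06 m².
As SI base values: W = 7.174 N, H = 1.056e+09 Pa, K = 3.975e-05.
Volume removed: V = K·W·L/H = 3.975e-05 · 7.174 · 35.39 / 1.056e+09 = 9.558e-12 m³.
Depth of wear h = V/A = 9.558e-12 / 1.125e-06 = 8.494e-06 m.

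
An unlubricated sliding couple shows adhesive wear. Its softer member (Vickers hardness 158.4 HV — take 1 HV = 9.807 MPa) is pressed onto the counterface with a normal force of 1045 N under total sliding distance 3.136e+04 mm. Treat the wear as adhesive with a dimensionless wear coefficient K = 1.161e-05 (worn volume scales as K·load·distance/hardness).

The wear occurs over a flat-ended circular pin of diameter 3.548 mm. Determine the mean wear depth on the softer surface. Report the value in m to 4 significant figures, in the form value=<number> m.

value=2.477e-05 m

The algebra maintains exact precision — intermediates are shown rounded. Rounded just once to four significant figures.
The distance L = 3.136e+04 mm = 31.36 m.
Hardness H = 158.4 HV × 9.807 MPa/HV = 1553 MPa = 1.553e+09 Pa.
Pin diameter d = 3.548 mm = 0.003548 m. Contact area A = π·d²/4 = π·(0.003548 m)²/4 = 9.887e-06 m².
SI base units throughout: W = 1045 N, H = 1.553e+09 Pa, K = 1.161e-05.
Worn volume V = K·W·L/H = 1.161e-05 · 1045 · 31.36 / 1.553e+09 = 2.449e-10 m³.
Depth h = V/A = 2.449e-10 / 9.887e-06 = 2.477e-05 m.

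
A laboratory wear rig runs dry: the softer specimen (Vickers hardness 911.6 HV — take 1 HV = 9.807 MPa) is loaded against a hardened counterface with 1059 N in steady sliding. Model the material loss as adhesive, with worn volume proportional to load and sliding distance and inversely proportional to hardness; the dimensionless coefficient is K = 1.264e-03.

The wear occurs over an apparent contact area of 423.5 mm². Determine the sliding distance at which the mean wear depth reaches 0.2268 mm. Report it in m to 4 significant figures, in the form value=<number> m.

value=641.5 m

Each operation carries full float precision. Intermediates are printed rounded — one final rounding, at 4 significant digits.
Hardness H = 911.6 HV × 9.807 MPa/HV = 8940 MPa = 8.940e+09 Pa.
Contact area A = 423.5 mm² = 4.235e-04 m².
Depth limit h_lim = 0.2268 mm = 2.268e-04 m.
Working in SI base units: W = 1059 N, H = 8.940e+09 Pa, K = 1.264e-03.
Volume at the limit: V_lim = h_lim·A = 2.268e-04 · 4.235e-04 = 9.605e-08 m³.
So the life L = V_lim·H/(K·W) = 9.605e-08 · 8.940e+09 / (1.264e-03 · 1059) = 641.5 m.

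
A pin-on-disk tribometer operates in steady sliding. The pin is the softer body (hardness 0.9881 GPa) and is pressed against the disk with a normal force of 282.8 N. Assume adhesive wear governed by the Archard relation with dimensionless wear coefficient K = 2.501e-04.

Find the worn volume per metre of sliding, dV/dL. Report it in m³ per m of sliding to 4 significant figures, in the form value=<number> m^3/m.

The intermediates are displayed rounded, and the algebra maintains full precision. Rounded once at the end, at 4 significant digits.
Hardness H = 0.9881 GPa = 9.881e+08 Pa.
SI base units throughout: W = 282.8 N, H = 9.881e+08 Pa, K = 2.501e-04.
Volumetric rate dV/dL = K·W/H, per unit distance: 2.501e-04 · 282.8 / 9.881e+08 = 7.158e-11 m³/m.

value=7.158e-11 m^3/m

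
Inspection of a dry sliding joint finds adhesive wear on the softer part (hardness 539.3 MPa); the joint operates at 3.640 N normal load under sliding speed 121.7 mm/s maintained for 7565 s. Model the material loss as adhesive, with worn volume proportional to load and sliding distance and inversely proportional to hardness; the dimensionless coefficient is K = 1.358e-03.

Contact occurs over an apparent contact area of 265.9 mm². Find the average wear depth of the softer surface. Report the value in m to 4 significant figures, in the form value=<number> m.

All arithmetic maintains full precision — displayed values are rounded, and one last rounding, at four significant digits.
Sliding speed v = 121.7 mm/s = 0.1217 m/s. Distance covered L = v·t = 0.1217 m/s × 7565 s = 920.7 m.
Hardness H = 539.3 MPa = 5.393e+08 Pa.
Contact area A = 265.9 mm² = 2.659e-04 m².
Working in SI base units: W = 3.640 N, H = 5.393e+08 Pa, K = 1.358e-03.
Apply Archard: V = K·W·L/H = 1.358e-03 · 3.640 · 920.7 / 5.393e+08 = 8.439e-09 m³.
Depth h = V/A = 8.439e-09 / 2.659e-04 = 3.174e-05 m.

value=3.174e-05 m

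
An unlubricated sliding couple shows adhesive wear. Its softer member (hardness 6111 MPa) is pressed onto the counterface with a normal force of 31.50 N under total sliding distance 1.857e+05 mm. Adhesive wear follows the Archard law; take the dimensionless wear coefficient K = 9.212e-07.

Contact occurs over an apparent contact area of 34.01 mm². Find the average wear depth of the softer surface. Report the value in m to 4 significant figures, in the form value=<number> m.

value=2.593e-08 m

Every step keeps exact precision; intermediates appear rounded; a single final rounding: 4 significant figures.
Convert: Distance covered L = 1.857e+05 mm = 185.7 m.
Convert: Hardness H = 6111 MPa = 6.111e+09 Pa.
Convert: Contact area A = 34.01 mm² = 3.401e-05 m².
In SI base units: W = 31.50 N, H = 6.111e+09 Pa, K = 9.212e-07.
Apply Archard: V = K·W·L/H = 9.212e-07 · 31.50 · 185.7 / 6.111e+09 = 8.818e-13 m³.
Depth h = V/A = 8.818e-13 / 3.401e-05 = 2.593e-08 m.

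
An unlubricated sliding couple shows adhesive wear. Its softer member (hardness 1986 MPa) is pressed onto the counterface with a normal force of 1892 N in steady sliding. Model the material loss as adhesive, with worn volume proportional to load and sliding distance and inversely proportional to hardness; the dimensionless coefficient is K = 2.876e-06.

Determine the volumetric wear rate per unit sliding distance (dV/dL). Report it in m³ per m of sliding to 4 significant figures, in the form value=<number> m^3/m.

The intermediates are printed rounded, and all working math holds exact precision. Rounded once at the end to 4 significant figures.
Convert: Hardness H = 1986 MPa = 1.986e+09 Pa.
Restated in SI base units: W = 1892 N, H = 1.986e+09 Pa, K = 2.876e-06.
The wear rate dV/dL = K·W/H, so: 2.876e-06 · 1892 / 1.986e+09 = 2.740e-12 m³/m.

value=2.740e-12 m^3/m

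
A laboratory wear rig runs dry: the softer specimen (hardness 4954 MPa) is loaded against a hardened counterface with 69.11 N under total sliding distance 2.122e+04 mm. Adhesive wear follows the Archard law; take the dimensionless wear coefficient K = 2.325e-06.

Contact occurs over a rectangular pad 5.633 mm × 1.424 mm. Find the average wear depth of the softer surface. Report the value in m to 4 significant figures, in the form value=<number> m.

The intermediates appear rounded; all arithmetic runs at exact precision, and one final rounding, at four significant figures.
Convert: Distance L = 2.122e+04 mm = 21.22 m.
Convert: Hardness H = 4954 MPa = 4.954e+09 Pa.
Convert: Pad sides 5.633 mm × 1.424 mm = 0.005633 m × 0.001424 m. Contact area A = 0.005633 m × 0.001424 m = 8.021e-06 m².
Restated in SI base units: W = 69.11 N, H = 4.954e+09 Pa, K = 2.325e-06.
Archard relation: V = K·W·L/H = 2.325e-06 · 69.11 · 21.22 / 4.954e+09 = 6.883e-13 m³.
Average depth h = V/A = 6.883e-13 / 8.021e-06 = 8.580e-08 m.

value=8.580e-08 m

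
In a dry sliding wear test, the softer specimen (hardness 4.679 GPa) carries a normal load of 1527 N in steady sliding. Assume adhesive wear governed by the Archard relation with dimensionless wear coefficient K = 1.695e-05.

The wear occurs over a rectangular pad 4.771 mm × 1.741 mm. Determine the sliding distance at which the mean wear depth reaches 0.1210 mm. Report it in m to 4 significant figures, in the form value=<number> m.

The algebra carries exact precision — intermediates appear rounded. Rounded just once to four significant figures.
Convert: Hardness H = 4.679 GPa = 4.679e+09 Pa.
Convert: Pad sides 4.771 mm × 1.741 mm = 0.004771 m × 0.001741 m. Contact area A = 0.004771 m × 0.001741 m = 8.306e-06 m².
Convert: Depth limit h_lim = 0.1210 mm = 1.210e-04 m.
As SI base values: W = 1527 N, H = 4.679e+09 Pa, K = 1.695e-05.
Volume at the limit: V_lim = h_lim·A = 1.210e-04 · 8.306e-06 = 1.005e-09 m³.
So the life L = V_lim·H/(K·W) = 1.005e-09 · 4.679e+09 / (1.695e-05 · 1527) = 181.7 m.

value=181.7 m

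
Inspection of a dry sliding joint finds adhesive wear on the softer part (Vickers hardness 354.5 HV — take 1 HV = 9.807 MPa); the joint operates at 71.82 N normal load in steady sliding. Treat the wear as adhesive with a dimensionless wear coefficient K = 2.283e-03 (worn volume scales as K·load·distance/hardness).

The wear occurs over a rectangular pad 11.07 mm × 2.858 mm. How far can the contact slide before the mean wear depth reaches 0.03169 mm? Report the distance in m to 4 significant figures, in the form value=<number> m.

The computation carries exact precision; the intermediates are displayed rounded, and one last rounding to 4 significant figures.
Convert: Hardness H = 354.5 HV × 9.807 MPa/HV = 3477 MPa = 3.477e+09 Pa.
Convert: Pad sides 11.07 mm × 2.858 mm = 0.01107 m × 0.002858 m. Contact area A = 0.01107 m × 0.002858 m = 3.164e-05 m².
Convert: Depth limit h_lim = 0.03169 mm = 3.169e-05 m.
Expressed in SI base units: W = 71.82 N, H = 3.477e+09 Pa, K = 2.283e-03.
Permissible volume V_lim = h_lim·A = 3.169e-05 · 3.164e-05 = 1.003e-09 m³.
Thus life L = V_lim·H/(K·W) = 1.003e-09 · 3.477e+09 / (2.283e-03 · 71.82) = 21.26 m.

value=21.26 m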